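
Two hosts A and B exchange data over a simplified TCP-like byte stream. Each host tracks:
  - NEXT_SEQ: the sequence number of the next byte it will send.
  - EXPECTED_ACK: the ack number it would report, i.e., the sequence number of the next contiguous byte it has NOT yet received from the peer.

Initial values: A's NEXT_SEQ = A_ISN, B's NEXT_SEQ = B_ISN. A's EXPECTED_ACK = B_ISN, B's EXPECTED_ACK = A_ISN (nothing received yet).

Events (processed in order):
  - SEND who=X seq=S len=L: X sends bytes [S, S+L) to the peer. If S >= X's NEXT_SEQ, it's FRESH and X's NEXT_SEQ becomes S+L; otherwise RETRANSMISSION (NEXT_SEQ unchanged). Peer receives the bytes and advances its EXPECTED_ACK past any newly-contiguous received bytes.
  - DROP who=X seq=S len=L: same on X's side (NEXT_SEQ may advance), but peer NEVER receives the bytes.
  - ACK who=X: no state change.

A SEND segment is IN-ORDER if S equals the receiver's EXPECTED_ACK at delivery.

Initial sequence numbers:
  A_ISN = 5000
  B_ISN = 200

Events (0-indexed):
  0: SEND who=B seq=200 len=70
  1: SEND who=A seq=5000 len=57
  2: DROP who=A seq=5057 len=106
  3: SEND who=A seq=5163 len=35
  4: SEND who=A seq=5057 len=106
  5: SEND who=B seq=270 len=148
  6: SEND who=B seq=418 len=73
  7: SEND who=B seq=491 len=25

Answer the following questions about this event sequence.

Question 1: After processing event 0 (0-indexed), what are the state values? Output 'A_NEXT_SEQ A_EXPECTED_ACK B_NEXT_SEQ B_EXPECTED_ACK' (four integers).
After event 0: A_seq=5000 A_ack=270 B_seq=270 B_ack=5000

5000 270 270 5000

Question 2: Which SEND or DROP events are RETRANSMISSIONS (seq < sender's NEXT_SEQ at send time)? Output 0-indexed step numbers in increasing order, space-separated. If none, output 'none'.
Step 0: SEND seq=200 -> fresh
Step 1: SEND seq=5000 -> fresh
Step 2: DROP seq=5057 -> fresh
Step 3: SEND seq=5163 -> fresh
Step 4: SEND seq=5057 -> retransmit
Step 5: SEND seq=270 -> fresh
Step 6: SEND seq=418 -> fresh
Step 7: SEND seq=491 -> fresh

Answer: 4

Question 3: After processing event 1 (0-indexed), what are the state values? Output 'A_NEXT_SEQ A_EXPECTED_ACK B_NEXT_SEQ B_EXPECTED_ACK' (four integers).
After event 0: A_seq=5000 A_ack=270 B_seq=270 B_ack=5000
After event 1: A_seq=5057 A_ack=270 B_seq=270 B_ack=5057

5057 270 270 5057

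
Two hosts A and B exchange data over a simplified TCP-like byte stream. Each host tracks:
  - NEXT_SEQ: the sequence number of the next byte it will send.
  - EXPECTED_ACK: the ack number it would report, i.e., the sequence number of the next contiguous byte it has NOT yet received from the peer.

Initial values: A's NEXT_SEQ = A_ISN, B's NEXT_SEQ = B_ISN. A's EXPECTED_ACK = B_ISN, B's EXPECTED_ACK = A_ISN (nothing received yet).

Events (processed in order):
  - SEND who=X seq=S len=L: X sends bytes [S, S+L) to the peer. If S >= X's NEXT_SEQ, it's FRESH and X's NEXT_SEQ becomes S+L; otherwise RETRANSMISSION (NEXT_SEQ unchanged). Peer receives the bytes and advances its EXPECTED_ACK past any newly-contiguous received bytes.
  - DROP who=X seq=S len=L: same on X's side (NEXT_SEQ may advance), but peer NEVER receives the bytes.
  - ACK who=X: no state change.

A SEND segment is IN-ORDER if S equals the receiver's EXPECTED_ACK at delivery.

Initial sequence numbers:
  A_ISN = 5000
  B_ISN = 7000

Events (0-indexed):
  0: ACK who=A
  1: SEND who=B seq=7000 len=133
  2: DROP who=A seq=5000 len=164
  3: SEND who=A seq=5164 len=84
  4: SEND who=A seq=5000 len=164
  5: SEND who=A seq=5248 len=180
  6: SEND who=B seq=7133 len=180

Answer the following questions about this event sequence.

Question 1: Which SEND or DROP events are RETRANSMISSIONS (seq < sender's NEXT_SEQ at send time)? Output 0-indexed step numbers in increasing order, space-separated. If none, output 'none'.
Step 1: SEND seq=7000 -> fresh
Step 2: DROP seq=5000 -> fresh
Step 3: SEND seq=5164 -> fresh
Step 4: SEND seq=5000 -> retransmit
Step 5: SEND seq=5248 -> fresh
Step 6: SEND seq=7133 -> fresh

Answer: 4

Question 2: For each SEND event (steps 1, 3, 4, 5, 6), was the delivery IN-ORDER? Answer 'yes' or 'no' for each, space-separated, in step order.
Step 1: SEND seq=7000 -> in-order
Step 3: SEND seq=5164 -> out-of-order
Step 4: SEND seq=5000 -> in-order
Step 5: SEND seq=5248 -> in-order
Step 6: SEND seq=7133 -> in-order

Answer: yes no yes yes yes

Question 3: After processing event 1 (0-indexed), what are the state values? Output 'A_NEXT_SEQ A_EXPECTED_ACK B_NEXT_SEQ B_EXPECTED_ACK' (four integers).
After event 0: A_seq=5000 A_ack=7000 B_seq=7000 B_ack=5000
After event 1: A_seq=5000 A_ack=7133 B_seq=7133 B_ack=5000

5000 7133 7133 5000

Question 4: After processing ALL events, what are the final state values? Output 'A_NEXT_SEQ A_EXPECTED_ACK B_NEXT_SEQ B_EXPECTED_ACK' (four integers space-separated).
Answer: 5428 7313 7313 5428

Derivation:
After event 0: A_seq=5000 A_ack=7000 B_seq=7000 B_ack=5000
After event 1: A_seq=5000 A_ack=7133 B_seq=7133 B_ack=5000
After event 2: A_seq=5164 A_ack=7133 B_seq=7133 B_ack=5000
After event 3: A_seq=5248 A_ack=7133 B_seq=7133 B_ack=5000
After event 4: A_seq=5248 A_ack=7133 B_seq=7133 B_ack=5248
After event 5: A_seq=5428 A_ack=7133 B_seq=7133 B_ack=5428
After event 6: A_seq=5428 A_ack=7313 B_seq=7313 B_ack=5428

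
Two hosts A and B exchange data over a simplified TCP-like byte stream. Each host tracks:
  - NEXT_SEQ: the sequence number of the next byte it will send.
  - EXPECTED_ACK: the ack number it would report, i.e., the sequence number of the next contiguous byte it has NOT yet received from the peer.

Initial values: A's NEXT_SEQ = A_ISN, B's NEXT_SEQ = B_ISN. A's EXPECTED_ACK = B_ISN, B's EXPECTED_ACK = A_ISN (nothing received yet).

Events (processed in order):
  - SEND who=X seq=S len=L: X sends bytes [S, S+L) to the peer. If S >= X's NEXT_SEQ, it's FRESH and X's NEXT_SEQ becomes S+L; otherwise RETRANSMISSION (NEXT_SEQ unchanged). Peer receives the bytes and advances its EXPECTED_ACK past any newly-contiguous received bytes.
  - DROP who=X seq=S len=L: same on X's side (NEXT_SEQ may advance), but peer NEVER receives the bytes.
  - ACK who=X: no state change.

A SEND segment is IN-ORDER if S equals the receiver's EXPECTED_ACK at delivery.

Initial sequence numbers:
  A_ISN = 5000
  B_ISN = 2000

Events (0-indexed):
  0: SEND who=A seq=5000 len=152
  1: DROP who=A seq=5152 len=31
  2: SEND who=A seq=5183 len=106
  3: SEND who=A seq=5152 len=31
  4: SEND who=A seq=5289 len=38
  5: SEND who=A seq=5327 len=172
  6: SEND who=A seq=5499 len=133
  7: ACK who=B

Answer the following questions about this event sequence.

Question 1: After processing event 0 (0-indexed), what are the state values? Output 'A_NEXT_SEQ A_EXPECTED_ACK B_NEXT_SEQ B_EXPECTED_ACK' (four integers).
After event 0: A_seq=5152 A_ack=2000 B_seq=2000 B_ack=5152

5152 2000 2000 5152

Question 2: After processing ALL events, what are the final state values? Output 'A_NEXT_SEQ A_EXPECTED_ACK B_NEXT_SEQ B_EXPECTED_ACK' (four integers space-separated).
Answer: 5632 2000 2000 5632

Derivation:
After event 0: A_seq=5152 A_ack=2000 B_seq=2000 B_ack=5152
After event 1: A_seq=5183 A_ack=2000 B_seq=2000 B_ack=5152
After event 2: A_seq=5289 A_ack=2000 B_seq=2000 B_ack=5152
After event 3: A_seq=5289 A_ack=2000 B_seq=2000 B_ack=5289
After event 4: A_seq=5327 A_ack=2000 B_seq=2000 B_ack=5327
After event 5: A_seq=5499 A_ack=2000 B_seq=2000 B_ack=5499
After event 6: A_seq=5632 A_ack=2000 B_seq=2000 B_ack=5632
After event 7: A_seq=5632 A_ack=2000 B_seq=2000 B_ack=5632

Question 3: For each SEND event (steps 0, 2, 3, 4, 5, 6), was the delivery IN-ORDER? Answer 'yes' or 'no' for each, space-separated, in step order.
Step 0: SEND seq=5000 -> in-order
Step 2: SEND seq=5183 -> out-of-order
Step 3: SEND seq=5152 -> in-order
Step 4: SEND seq=5289 -> in-order
Step 5: SEND seq=5327 -> in-order
Step 6: SEND seq=5499 -> in-order

Answer: yes no yes yes yes yes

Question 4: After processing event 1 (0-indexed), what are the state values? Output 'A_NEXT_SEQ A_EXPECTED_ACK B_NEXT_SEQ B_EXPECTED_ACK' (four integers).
After event 0: A_seq=5152 A_ack=2000 B_seq=2000 B_ack=5152
After event 1: A_seq=5183 A_ack=2000 B_seq=2000 B_ack=5152

5183 2000 2000 5152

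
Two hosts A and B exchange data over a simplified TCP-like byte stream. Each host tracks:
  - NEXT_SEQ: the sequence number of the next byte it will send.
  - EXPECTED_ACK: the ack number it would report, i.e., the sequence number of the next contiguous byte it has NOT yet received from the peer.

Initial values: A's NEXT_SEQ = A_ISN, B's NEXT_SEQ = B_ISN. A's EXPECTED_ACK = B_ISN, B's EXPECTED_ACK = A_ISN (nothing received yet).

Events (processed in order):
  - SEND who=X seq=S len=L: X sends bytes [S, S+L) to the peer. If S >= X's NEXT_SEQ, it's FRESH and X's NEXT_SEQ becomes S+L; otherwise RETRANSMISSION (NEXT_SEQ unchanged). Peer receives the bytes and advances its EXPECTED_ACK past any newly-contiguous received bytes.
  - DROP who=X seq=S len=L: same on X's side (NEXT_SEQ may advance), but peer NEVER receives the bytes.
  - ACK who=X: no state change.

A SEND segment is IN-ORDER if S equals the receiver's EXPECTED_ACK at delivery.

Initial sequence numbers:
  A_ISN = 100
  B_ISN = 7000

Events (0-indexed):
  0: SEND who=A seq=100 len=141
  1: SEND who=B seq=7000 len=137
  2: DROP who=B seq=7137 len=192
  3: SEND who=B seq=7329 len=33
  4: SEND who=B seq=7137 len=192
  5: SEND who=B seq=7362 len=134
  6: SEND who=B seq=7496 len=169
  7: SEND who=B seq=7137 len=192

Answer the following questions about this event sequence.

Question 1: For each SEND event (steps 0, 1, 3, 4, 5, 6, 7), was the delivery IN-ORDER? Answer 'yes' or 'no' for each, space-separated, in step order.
Answer: yes yes no yes yes yes no

Derivation:
Step 0: SEND seq=100 -> in-order
Step 1: SEND seq=7000 -> in-order
Step 3: SEND seq=7329 -> out-of-order
Step 4: SEND seq=7137 -> in-order
Step 5: SEND seq=7362 -> in-order
Step 6: SEND seq=7496 -> in-order
Step 7: SEND seq=7137 -> out-of-order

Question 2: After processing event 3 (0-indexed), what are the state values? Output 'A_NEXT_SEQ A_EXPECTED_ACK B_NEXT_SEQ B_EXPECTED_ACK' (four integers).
After event 0: A_seq=241 A_ack=7000 B_seq=7000 B_ack=241
After event 1: A_seq=241 A_ack=7137 B_seq=7137 B_ack=241
After event 2: A_seq=241 A_ack=7137 B_seq=7329 B_ack=241
After event 3: A_seq=241 A_ack=7137 B_seq=7362 B_ack=241

241 7137 7362 241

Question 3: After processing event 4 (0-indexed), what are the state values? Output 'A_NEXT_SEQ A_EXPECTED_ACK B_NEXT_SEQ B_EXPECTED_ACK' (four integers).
After event 0: A_seq=241 A_ack=7000 B_seq=7000 B_ack=241
After event 1: A_seq=241 A_ack=7137 B_seq=7137 B_ack=241
After event 2: A_seq=241 A_ack=7137 B_seq=7329 B_ack=241
After event 3: A_seq=241 A_ack=7137 B_seq=7362 B_ack=241
After event 4: A_seq=241 A_ack=7362 B_seq=7362 B_ack=241

241 7362 7362 241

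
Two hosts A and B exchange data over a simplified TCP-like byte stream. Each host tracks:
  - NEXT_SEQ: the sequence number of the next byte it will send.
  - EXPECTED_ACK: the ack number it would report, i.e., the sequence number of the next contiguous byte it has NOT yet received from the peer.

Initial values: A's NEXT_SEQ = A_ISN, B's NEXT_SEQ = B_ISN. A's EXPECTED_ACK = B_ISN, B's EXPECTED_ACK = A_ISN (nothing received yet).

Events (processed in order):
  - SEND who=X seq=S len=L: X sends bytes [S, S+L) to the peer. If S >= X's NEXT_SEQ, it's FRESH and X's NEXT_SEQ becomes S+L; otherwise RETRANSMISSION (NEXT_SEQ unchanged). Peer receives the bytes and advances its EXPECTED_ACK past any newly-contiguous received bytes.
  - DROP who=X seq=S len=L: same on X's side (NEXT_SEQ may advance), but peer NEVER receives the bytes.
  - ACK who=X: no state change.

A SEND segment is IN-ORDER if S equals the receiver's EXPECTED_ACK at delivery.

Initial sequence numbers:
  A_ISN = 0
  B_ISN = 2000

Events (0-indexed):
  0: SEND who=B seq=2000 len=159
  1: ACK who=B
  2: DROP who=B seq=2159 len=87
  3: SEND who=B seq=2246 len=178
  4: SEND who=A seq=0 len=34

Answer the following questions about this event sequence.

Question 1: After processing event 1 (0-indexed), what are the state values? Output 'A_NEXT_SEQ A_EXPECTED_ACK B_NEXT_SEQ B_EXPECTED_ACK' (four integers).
After event 0: A_seq=0 A_ack=2159 B_seq=2159 B_ack=0
After event 1: A_seq=0 A_ack=2159 B_seq=2159 B_ack=0

0 2159 2159 0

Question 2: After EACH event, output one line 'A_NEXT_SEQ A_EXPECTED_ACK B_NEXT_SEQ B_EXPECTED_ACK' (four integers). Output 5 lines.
0 2159 2159 0
0 2159 2159 0
0 2159 2246 0
0 2159 2424 0
34 2159 2424 34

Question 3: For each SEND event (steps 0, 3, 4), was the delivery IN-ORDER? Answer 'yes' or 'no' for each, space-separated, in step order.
Answer: yes no yes

Derivation:
Step 0: SEND seq=2000 -> in-order
Step 3: SEND seq=2246 -> out-of-order
Step 4: SEND seq=0 -> in-order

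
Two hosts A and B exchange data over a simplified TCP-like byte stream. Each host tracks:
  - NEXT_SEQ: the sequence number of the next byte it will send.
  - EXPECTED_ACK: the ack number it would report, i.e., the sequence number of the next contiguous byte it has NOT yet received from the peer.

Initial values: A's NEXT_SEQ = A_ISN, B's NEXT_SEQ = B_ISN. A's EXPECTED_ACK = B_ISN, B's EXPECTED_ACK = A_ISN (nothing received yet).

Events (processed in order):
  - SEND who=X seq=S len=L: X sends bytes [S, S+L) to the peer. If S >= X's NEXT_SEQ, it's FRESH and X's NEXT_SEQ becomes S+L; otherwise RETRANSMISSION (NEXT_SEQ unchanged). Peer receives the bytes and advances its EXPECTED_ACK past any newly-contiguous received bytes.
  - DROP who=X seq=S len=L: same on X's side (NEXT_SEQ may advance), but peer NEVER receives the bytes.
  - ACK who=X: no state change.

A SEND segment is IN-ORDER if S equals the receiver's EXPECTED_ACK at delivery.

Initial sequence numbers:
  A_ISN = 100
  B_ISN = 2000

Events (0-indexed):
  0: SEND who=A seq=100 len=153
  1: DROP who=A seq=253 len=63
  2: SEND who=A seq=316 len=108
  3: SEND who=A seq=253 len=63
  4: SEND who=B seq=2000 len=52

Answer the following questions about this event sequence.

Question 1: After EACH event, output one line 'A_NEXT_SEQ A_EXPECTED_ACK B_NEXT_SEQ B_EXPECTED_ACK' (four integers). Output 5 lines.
253 2000 2000 253
316 2000 2000 253
424 2000 2000 253
424 2000 2000 424
424 2052 2052 424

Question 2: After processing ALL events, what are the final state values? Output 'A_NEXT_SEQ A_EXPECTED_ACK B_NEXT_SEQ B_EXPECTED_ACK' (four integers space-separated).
Answer: 424 2052 2052 424

Derivation:
After event 0: A_seq=253 A_ack=2000 B_seq=2000 B_ack=253
After event 1: A_seq=316 A_ack=2000 B_seq=2000 B_ack=253
After event 2: A_seq=424 A_ack=2000 B_seq=2000 B_ack=253
After event 3: A_seq=424 A_ack=2000 B_seq=2000 B_ack=424
After event 4: A_seq=424 A_ack=2052 B_seq=2052 B_ack=424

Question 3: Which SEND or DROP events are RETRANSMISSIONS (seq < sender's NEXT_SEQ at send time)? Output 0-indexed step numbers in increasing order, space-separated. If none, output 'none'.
Step 0: SEND seq=100 -> fresh
Step 1: DROP seq=253 -> fresh
Step 2: SEND seq=316 -> fresh
Step 3: SEND seq=253 -> retransmit
Step 4: SEND seq=2000 -> fresh

Answer: 3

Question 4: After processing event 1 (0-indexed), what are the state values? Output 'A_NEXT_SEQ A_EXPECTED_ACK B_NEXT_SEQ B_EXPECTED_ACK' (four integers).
After event 0: A_seq=253 A_ack=2000 B_seq=2000 B_ack=253
After event 1: A_seq=316 A_ack=2000 B_seq=2000 B_ack=253

316 2000 2000 253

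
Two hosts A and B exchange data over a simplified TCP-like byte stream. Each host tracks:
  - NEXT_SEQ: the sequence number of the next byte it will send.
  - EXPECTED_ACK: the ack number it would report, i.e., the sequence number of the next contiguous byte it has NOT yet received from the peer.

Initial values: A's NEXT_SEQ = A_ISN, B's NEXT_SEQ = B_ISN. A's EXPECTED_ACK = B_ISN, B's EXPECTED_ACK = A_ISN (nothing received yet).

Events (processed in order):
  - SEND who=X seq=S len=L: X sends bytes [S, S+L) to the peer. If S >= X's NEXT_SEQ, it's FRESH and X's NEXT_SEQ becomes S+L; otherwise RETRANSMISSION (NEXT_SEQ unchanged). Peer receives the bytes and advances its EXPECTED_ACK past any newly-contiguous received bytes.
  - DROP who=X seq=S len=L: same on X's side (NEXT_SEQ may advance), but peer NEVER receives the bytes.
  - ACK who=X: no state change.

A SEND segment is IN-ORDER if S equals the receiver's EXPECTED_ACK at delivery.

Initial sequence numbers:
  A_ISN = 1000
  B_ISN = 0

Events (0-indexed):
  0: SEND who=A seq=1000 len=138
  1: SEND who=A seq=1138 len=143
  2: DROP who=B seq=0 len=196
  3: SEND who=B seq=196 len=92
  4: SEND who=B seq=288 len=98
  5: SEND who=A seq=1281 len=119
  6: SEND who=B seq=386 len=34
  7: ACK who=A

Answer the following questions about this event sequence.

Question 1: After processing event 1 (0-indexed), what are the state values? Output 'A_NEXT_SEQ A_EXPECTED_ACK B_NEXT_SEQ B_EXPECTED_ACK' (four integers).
After event 0: A_seq=1138 A_ack=0 B_seq=0 B_ack=1138
After event 1: A_seq=1281 A_ack=0 B_seq=0 B_ack=1281

1281 0 0 1281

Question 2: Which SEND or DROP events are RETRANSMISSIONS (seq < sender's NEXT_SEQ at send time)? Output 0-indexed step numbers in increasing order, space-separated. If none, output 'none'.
Step 0: SEND seq=1000 -> fresh
Step 1: SEND seq=1138 -> fresh
Step 2: DROP seq=0 -> fresh
Step 3: SEND seq=196 -> fresh
Step 4: SEND seq=288 -> fresh
Step 5: SEND seq=1281 -> fresh
Step 6: SEND seq=386 -> fresh

Answer: none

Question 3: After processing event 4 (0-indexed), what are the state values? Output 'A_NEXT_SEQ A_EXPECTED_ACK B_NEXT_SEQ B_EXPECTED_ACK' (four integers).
After event 0: A_seq=1138 A_ack=0 B_seq=0 B_ack=1138
After event 1: A_seq=1281 A_ack=0 B_seq=0 B_ack=1281
After event 2: A_seq=1281 A_ack=0 B_seq=196 B_ack=1281
After event 3: A_seq=1281 A_ack=0 B_seq=288 B_ack=1281
After event 4: A_seq=1281 A_ack=0 B_seq=386 B_ack=1281

1281 0 386 1281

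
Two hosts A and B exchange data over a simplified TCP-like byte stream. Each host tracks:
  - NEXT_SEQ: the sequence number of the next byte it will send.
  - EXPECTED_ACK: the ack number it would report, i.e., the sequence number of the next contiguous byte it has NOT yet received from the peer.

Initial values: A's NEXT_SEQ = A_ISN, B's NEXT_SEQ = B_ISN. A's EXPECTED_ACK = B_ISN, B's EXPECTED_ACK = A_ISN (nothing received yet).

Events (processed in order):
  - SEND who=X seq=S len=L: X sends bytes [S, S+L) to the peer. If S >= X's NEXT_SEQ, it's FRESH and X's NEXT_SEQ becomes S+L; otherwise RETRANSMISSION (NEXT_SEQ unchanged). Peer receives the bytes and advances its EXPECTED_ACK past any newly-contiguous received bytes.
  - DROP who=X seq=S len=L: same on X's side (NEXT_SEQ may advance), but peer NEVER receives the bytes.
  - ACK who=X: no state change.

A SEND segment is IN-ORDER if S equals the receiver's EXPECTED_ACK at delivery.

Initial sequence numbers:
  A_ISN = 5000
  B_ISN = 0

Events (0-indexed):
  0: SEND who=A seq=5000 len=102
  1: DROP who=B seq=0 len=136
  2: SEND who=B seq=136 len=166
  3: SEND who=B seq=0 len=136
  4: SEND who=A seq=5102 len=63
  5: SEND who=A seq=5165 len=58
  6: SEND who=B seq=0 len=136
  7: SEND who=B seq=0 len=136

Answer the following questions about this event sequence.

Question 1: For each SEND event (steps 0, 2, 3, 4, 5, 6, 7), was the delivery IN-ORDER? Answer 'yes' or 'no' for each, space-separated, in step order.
Answer: yes no yes yes yes no no

Derivation:
Step 0: SEND seq=5000 -> in-order
Step 2: SEND seq=136 -> out-of-order
Step 3: SEND seq=0 -> in-order
Step 4: SEND seq=5102 -> in-order
Step 5: SEND seq=5165 -> in-order
Step 6: SEND seq=0 -> out-of-order
Step 7: SEND seq=0 -> out-of-order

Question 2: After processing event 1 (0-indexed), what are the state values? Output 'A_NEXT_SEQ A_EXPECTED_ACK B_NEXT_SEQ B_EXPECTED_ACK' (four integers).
After event 0: A_seq=5102 A_ack=0 B_seq=0 B_ack=5102
After event 1: A_seq=5102 A_ack=0 B_seq=136 B_ack=5102

5102 0 136 5102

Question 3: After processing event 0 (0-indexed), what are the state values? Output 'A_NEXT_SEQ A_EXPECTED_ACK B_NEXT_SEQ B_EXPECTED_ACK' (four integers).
After event 0: A_seq=5102 A_ack=0 B_seq=0 B_ack=5102

5102 0 0 5102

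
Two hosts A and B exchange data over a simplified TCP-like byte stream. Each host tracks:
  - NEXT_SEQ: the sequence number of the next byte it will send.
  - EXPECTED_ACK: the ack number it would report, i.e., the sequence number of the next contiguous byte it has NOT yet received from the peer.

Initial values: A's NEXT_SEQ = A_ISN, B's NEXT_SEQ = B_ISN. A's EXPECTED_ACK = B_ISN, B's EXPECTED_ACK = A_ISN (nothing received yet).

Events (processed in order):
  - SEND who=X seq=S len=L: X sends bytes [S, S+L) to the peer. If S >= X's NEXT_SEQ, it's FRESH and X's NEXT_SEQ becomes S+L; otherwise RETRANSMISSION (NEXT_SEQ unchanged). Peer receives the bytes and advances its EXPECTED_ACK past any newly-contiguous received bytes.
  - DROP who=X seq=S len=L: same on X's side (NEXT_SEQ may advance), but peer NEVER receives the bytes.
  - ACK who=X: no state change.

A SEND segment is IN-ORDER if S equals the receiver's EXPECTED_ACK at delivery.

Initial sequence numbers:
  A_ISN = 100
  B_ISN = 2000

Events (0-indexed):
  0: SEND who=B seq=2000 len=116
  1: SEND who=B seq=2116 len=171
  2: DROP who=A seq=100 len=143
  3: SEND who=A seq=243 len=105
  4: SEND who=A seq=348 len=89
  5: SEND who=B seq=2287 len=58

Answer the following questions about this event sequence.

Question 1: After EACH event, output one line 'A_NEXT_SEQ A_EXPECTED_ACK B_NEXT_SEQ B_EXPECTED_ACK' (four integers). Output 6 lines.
100 2116 2116 100
100 2287 2287 100
243 2287 2287 100
348 2287 2287 100
437 2287 2287 100
437 2345 2345 100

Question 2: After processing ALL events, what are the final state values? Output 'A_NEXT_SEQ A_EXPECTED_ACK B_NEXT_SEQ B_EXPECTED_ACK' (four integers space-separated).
Answer: 437 2345 2345 100

Derivation:
After event 0: A_seq=100 A_ack=2116 B_seq=2116 B_ack=100
After event 1: A_seq=100 A_ack=2287 B_seq=2287 B_ack=100
After event 2: A_seq=243 A_ack=2287 B_seq=2287 B_ack=100
After event 3: A_seq=348 A_ack=2287 B_seq=2287 B_ack=100
After event 4: A_seq=437 A_ack=2287 B_seq=2287 B_ack=100
After event 5: A_seq=437 A_ack=2345 B_seq=2345 B_ack=100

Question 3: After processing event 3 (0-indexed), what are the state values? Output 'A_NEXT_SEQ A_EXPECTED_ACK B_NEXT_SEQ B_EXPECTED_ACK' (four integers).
After event 0: A_seq=100 A_ack=2116 B_seq=2116 B_ack=100
After event 1: A_seq=100 A_ack=2287 B_seq=2287 B_ack=100
After event 2: A_seq=243 A_ack=2287 B_seq=2287 B_ack=100
After event 3: A_seq=348 A_ack=2287 B_seq=2287 B_ack=100

348 2287 2287 100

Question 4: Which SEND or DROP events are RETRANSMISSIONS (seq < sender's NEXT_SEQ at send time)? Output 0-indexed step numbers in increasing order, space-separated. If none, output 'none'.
Step 0: SEND seq=2000 -> fresh
Step 1: SEND seq=2116 -> fresh
Step 2: DROP seq=100 -> fresh
Step 3: SEND seq=243 -> fresh
Step 4: SEND seq=348 -> fresh
Step 5: SEND seq=2287 -> fresh

Answer: none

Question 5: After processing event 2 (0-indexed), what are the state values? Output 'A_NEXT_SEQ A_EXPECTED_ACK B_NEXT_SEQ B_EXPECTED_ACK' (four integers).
After event 0: A_seq=100 A_ack=2116 B_seq=2116 B_ack=100
After event 1: A_seq=100 A_ack=2287 B_seq=2287 B_ack=100
After event 2: A_seq=243 A_ack=2287 B_seq=2287 B_ack=100

243 2287 2287 100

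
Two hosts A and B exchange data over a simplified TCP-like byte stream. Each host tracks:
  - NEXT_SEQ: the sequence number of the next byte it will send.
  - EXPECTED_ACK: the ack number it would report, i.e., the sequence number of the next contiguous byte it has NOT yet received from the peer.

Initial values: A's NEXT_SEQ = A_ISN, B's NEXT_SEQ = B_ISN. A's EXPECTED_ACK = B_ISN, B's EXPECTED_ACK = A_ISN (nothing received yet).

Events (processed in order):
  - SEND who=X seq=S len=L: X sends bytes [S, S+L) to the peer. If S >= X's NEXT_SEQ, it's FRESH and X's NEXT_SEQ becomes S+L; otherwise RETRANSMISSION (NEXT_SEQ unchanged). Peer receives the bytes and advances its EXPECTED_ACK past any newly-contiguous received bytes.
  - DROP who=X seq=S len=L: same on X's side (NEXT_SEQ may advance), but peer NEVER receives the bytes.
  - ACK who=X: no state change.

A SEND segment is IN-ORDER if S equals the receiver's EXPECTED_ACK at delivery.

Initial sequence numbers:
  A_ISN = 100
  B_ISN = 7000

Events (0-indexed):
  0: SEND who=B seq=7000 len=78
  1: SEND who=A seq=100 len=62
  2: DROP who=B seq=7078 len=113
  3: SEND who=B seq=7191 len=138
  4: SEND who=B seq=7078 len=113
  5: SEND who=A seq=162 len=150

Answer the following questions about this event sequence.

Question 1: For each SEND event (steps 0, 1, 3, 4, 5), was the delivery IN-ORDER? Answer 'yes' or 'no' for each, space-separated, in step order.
Answer: yes yes no yes yes

Derivation:
Step 0: SEND seq=7000 -> in-order
Step 1: SEND seq=100 -> in-order
Step 3: SEND seq=7191 -> out-of-order
Step 4: SEND seq=7078 -> in-order
Step 5: SEND seq=162 -> in-order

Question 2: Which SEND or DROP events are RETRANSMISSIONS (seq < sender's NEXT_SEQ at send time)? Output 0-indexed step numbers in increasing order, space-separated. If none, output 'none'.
Step 0: SEND seq=7000 -> fresh
Step 1: SEND seq=100 -> fresh
Step 2: DROP seq=7078 -> fresh
Step 3: SEND seq=7191 -> fresh
Step 4: SEND seq=7078 -> retransmit
Step 5: SEND seq=162 -> fresh

Answer: 4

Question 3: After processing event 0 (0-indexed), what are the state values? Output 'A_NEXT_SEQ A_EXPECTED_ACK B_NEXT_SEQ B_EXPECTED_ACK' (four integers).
After event 0: A_seq=100 A_ack=7078 B_seq=7078 B_ack=100

100 7078 7078 100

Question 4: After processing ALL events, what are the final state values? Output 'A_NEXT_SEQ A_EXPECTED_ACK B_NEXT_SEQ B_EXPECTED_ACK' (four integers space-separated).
Answer: 312 7329 7329 312

Derivation:
After event 0: A_seq=100 A_ack=7078 B_seq=7078 B_ack=100
After event 1: A_seq=162 A_ack=7078 B_seq=7078 B_ack=162
After event 2: A_seq=162 A_ack=7078 B_seq=7191 B_ack=162
After event 3: A_seq=162 A_ack=7078 B_seq=7329 B_ack=162
After event 4: A_seq=162 A_ack=7329 B_seq=7329 B_ack=162
After event 5: A_seq=312 A_ack=7329 B_seq=7329 B_ack=312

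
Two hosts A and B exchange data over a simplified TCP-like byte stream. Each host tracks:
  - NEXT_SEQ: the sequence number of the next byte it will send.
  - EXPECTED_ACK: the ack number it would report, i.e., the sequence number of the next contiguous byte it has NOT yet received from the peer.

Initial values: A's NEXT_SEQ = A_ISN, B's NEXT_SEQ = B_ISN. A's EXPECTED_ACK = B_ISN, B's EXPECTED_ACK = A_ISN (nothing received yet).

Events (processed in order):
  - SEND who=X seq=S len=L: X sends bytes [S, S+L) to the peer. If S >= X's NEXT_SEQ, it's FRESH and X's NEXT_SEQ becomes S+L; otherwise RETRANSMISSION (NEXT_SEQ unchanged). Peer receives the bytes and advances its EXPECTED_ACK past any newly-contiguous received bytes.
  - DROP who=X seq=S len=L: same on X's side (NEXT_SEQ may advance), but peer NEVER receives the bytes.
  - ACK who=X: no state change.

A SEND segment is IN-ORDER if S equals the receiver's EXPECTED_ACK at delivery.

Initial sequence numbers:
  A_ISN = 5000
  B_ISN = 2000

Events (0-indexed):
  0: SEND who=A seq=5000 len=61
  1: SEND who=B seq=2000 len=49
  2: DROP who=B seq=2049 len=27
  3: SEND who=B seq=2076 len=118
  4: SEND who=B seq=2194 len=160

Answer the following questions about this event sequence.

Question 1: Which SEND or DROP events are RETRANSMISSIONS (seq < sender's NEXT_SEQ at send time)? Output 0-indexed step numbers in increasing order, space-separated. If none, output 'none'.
Answer: none

Derivation:
Step 0: SEND seq=5000 -> fresh
Step 1: SEND seq=2000 -> fresh
Step 2: DROP seq=2049 -> fresh
Step 3: SEND seq=2076 -> fresh
Step 4: SEND seq=2194 -> fresh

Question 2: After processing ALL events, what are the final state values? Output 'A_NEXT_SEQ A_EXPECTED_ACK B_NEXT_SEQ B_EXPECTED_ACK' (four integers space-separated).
After event 0: A_seq=5061 A_ack=2000 B_seq=2000 B_ack=5061
After event 1: A_seq=5061 A_ack=2049 B_seq=2049 B_ack=5061
After event 2: A_seq=5061 A_ack=2049 B_seq=2076 B_ack=5061
After event 3: A_seq=5061 A_ack=2049 B_seq=2194 B_ack=5061
After event 4: A_seq=5061 A_ack=2049 B_seq=2354 B_ack=5061

Answer: 5061 2049 2354 5061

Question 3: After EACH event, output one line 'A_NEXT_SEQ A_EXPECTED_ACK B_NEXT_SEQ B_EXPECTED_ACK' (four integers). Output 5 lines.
5061 2000 2000 5061
5061 2049 2049 5061
5061 2049 2076 5061
5061 2049 2194 5061
5061 2049 2354 5061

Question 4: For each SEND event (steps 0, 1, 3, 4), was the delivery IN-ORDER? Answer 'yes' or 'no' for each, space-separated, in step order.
Step 0: SEND seq=5000 -> in-order
Step 1: SEND seq=2000 -> in-order
Step 3: SEND seq=2076 -> out-of-order
Step 4: SEND seq=2194 -> out-of-order

Answer: yes yes no no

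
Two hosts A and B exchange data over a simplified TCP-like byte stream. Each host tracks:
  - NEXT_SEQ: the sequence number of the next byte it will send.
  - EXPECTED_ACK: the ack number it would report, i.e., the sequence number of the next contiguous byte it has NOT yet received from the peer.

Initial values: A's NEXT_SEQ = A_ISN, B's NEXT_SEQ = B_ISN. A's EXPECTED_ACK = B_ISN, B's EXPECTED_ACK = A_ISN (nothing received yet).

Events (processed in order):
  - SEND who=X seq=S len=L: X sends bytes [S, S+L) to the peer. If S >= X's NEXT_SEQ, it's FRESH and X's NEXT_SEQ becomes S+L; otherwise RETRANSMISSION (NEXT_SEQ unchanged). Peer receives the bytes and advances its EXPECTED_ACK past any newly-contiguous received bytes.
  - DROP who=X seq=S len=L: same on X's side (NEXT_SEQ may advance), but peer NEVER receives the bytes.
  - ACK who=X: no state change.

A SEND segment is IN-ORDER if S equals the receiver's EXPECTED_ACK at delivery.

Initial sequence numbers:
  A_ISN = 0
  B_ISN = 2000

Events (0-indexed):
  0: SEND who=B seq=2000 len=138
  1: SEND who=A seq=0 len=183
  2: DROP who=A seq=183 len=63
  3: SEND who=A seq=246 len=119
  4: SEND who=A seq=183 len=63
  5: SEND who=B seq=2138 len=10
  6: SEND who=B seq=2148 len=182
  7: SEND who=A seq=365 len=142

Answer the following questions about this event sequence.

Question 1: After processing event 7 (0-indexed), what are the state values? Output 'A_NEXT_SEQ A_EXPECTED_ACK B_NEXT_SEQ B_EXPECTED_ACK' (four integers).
After event 0: A_seq=0 A_ack=2138 B_seq=2138 B_ack=0
After event 1: A_seq=183 A_ack=2138 B_seq=2138 B_ack=183
After event 2: A_seq=246 A_ack=2138 B_seq=2138 B_ack=183
After event 3: A_seq=365 A_ack=2138 B_seq=2138 B_ack=183
After event 4: A_seq=365 A_ack=2138 B_seq=2138 B_ack=365
After event 5: A_seq=365 A_ack=2148 B_seq=2148 B_ack=365
After event 6: A_seq=365 A_ack=2330 B_seq=2330 B_ack=365
After event 7: A_seq=507 A_ack=2330 B_seq=2330 B_ack=507

507 2330 2330 507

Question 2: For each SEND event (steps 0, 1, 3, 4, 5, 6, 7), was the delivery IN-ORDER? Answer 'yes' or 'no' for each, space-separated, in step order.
Answer: yes yes no yes yes yes yes

Derivation:
Step 0: SEND seq=2000 -> in-order
Step 1: SEND seq=0 -> in-order
Step 3: SEND seq=246 -> out-of-order
Step 4: SEND seq=183 -> in-order
Step 5: SEND seq=2138 -> in-order
Step 6: SEND seq=2148 -> in-order
Step 7: SEND seq=365 -> in-order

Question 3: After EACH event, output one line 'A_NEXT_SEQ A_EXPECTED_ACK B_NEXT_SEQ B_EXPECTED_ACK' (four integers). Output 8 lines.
0 2138 2138 0
183 2138 2138 183
246 2138 2138 183
365 2138 2138 183
365 2138 2138 365
365 2148 2148 365
365 2330 2330 365
507 2330 2330 507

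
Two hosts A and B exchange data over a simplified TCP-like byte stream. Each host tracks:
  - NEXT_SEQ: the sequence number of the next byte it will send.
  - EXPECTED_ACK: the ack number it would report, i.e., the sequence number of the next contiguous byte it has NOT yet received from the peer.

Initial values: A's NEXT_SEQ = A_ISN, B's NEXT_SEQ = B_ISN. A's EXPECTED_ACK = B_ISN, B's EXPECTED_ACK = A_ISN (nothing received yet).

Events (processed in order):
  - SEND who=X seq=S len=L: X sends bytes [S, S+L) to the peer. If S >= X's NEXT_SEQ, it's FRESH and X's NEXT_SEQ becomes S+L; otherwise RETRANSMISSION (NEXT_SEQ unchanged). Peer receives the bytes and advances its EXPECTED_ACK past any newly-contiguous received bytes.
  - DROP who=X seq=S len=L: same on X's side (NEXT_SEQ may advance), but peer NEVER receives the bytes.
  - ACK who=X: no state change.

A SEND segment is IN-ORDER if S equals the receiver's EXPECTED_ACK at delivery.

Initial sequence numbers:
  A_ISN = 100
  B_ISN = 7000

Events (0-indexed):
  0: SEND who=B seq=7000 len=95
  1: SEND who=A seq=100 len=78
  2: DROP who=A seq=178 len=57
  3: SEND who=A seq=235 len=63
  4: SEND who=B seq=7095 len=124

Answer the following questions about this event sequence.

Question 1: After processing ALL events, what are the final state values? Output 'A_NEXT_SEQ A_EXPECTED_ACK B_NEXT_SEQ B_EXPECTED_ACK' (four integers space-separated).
After event 0: A_seq=100 A_ack=7095 B_seq=7095 B_ack=100
After event 1: A_seq=178 A_ack=7095 B_seq=7095 B_ack=178
After event 2: A_seq=235 A_ack=7095 B_seq=7095 B_ack=178
After event 3: A_seq=298 A_ack=7095 B_seq=7095 B_ack=178
After event 4: A_seq=298 A_ack=7219 B_seq=7219 B_ack=178

Answer: 298 7219 7219 178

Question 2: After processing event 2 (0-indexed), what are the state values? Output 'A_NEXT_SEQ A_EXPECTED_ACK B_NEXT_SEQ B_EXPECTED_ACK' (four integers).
After event 0: A_seq=100 A_ack=7095 B_seq=7095 B_ack=100
After event 1: A_seq=178 A_ack=7095 B_seq=7095 B_ack=178
After event 2: A_seq=235 A_ack=7095 B_seq=7095 B_ack=178

235 7095 7095 178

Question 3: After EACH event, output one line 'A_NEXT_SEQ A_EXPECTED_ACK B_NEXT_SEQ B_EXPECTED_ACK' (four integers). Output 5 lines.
100 7095 7095 100
178 7095 7095 178
235 7095 7095 178
298 7095 7095 178
298 7219 7219 178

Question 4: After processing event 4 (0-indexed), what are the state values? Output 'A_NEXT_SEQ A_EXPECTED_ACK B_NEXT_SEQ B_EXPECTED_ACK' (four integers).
After event 0: A_seq=100 A_ack=7095 B_seq=7095 B_ack=100
After event 1: A_seq=178 A_ack=7095 B_seq=7095 B_ack=178
After event 2: A_seq=235 A_ack=7095 B_seq=7095 B_ack=178
After event 3: A_seq=298 A_ack=7095 B_seq=7095 B_ack=178
After event 4: A_seq=298 A_ack=7219 B_seq=7219 B_ack=178

298 7219 7219 178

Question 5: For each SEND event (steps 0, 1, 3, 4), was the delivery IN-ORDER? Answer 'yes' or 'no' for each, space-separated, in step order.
Answer: yes yes no yes

Derivation:
Step 0: SEND seq=7000 -> in-order
Step 1: SEND seq=100 -> in-order
Step 3: SEND seq=235 -> out-of-order
Step 4: SEND seq=7095 -> in-order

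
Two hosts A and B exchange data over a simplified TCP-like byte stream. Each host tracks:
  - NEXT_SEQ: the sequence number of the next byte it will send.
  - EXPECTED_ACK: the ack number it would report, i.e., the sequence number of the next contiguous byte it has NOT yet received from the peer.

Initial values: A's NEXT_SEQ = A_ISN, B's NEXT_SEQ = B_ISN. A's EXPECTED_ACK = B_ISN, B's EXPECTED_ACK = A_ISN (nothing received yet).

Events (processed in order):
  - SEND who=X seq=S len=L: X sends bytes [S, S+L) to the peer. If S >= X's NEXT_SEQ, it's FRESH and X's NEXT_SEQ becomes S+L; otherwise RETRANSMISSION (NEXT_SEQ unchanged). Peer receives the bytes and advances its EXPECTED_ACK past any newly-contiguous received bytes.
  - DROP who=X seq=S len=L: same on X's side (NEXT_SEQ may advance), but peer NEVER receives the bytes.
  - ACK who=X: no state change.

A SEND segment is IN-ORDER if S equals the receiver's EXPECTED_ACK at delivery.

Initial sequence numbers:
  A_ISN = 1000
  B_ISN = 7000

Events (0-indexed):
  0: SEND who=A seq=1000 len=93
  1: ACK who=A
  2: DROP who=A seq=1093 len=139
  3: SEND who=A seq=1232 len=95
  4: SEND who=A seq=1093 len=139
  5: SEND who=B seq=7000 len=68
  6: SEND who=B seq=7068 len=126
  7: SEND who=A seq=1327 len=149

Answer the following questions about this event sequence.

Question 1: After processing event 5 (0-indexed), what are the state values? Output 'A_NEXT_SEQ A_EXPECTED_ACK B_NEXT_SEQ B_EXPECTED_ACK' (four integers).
After event 0: A_seq=1093 A_ack=7000 B_seq=7000 B_ack=1093
After event 1: A_seq=1093 A_ack=7000 B_seq=7000 B_ack=1093
After event 2: A_seq=1232 A_ack=7000 B_seq=7000 B_ack=1093
After event 3: A_seq=1327 A_ack=7000 B_seq=7000 B_ack=1093
After event 4: A_seq=1327 A_ack=7000 B_seq=7000 B_ack=1327
After event 5: A_seq=1327 A_ack=7068 B_seq=7068 B_ack=1327

1327 7068 7068 1327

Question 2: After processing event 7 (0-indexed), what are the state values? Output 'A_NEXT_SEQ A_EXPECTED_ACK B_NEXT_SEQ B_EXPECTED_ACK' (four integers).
After event 0: A_seq=1093 A_ack=7000 B_seq=7000 B_ack=1093
After event 1: A_seq=1093 A_ack=7000 B_seq=7000 B_ack=1093
After event 2: A_seq=1232 A_ack=7000 B_seq=7000 B_ack=1093
After event 3: A_seq=1327 A_ack=7000 B_seq=7000 B_ack=1093
After event 4: A_seq=1327 A_ack=7000 B_seq=7000 B_ack=1327
After event 5: A_seq=1327 A_ack=7068 B_seq=7068 B_ack=1327
After event 6: A_seq=1327 A_ack=7194 B_seq=7194 B_ack=1327
After event 7: A_seq=1476 A_ack=7194 B_seq=7194 B_ack=1476

1476 7194 7194 1476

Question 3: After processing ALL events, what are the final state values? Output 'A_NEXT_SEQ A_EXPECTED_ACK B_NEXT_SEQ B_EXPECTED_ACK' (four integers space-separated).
After event 0: A_seq=1093 A_ack=7000 B_seq=7000 B_ack=1093
After event 1: A_seq=1093 A_ack=7000 B_seq=7000 B_ack=1093
After event 2: A_seq=1232 A_ack=7000 B_seq=7000 B_ack=1093
After event 3: A_seq=1327 A_ack=7000 B_seq=7000 B_ack=1093
After event 4: A_seq=1327 A_ack=7000 B_seq=7000 B_ack=1327
After event 5: A_seq=1327 A_ack=7068 B_seq=7068 B_ack=1327
After event 6: A_seq=1327 A_ack=7194 B_seq=7194 B_ack=1327
After event 7: A_seq=1476 A_ack=7194 B_seq=7194 B_ack=1476

Answer: 1476 7194 7194 1476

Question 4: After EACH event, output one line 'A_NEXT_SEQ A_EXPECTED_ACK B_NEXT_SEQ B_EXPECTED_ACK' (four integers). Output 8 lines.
1093 7000 7000 1093
1093 7000 7000 1093
1232 7000 7000 1093
1327 7000 7000 1093
1327 7000 7000 1327
1327 7068 7068 1327
1327 7194 7194 1327
1476 7194 7194 1476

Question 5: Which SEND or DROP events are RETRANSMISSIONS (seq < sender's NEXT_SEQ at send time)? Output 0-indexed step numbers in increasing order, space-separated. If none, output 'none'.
Step 0: SEND seq=1000 -> fresh
Step 2: DROP seq=1093 -> fresh
Step 3: SEND seq=1232 -> fresh
Step 4: SEND seq=1093 -> retransmit
Step 5: SEND seq=7000 -> fresh
Step 6: SEND seq=7068 -> fresh
Step 7: SEND seq=1327 -> fresh

Answer: 4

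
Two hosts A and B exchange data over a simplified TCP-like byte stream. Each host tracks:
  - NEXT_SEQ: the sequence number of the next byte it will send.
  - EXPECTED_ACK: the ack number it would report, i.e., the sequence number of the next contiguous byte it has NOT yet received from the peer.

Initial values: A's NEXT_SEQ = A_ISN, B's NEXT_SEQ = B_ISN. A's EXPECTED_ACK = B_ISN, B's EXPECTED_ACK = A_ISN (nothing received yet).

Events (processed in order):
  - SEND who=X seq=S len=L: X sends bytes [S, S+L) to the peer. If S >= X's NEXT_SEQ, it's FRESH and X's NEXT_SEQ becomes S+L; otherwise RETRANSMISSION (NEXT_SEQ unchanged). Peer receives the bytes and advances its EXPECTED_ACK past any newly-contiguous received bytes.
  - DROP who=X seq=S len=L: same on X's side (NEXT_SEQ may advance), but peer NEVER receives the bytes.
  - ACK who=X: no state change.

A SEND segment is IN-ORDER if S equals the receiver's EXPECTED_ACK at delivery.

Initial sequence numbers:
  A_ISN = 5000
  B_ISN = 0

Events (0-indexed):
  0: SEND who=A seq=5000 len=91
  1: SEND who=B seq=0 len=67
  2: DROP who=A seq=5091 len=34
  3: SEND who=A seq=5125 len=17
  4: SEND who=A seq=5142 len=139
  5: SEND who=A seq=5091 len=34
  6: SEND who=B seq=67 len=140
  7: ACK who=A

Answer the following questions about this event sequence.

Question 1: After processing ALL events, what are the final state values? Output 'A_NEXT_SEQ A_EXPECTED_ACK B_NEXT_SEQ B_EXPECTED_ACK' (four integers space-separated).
After event 0: A_seq=5091 A_ack=0 B_seq=0 B_ack=5091
After event 1: A_seq=5091 A_ack=67 B_seq=67 B_ack=5091
After event 2: A_seq=5125 A_ack=67 B_seq=67 B_ack=5091
After event 3: A_seq=5142 A_ack=67 B_seq=67 B_ack=5091
After event 4: A_seq=5281 A_ack=67 B_seq=67 B_ack=5091
After event 5: A_seq=5281 A_ack=67 B_seq=67 B_ack=5281
After event 6: A_seq=5281 A_ack=207 B_seq=207 B_ack=5281
After event 7: A_seq=5281 A_ack=207 B_seq=207 B_ack=5281

Answer: 5281 207 207 5281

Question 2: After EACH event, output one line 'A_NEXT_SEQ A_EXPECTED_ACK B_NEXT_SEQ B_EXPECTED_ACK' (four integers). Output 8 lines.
5091 0 0 5091
5091 67 67 5091
5125 67 67 5091
5142 67 67 5091
5281 67 67 5091
5281 67 67 5281
5281 207 207 5281
5281 207 207 5281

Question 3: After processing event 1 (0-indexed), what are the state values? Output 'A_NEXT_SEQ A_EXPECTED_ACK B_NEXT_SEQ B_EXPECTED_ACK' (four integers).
After event 0: A_seq=5091 A_ack=0 B_seq=0 B_ack=5091
After event 1: A_seq=5091 A_ack=67 B_seq=67 B_ack=5091

5091 67 67 5091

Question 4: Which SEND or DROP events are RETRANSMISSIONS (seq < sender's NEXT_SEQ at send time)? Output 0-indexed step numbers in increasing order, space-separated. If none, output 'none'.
Step 0: SEND seq=5000 -> fresh
Step 1: SEND seq=0 -> fresh
Step 2: DROP seq=5091 -> fresh
Step 3: SEND seq=5125 -> fresh
Step 4: SEND seq=5142 -> fresh
Step 5: SEND seq=5091 -> retransmit
Step 6: SEND seq=67 -> fresh

Answer: 5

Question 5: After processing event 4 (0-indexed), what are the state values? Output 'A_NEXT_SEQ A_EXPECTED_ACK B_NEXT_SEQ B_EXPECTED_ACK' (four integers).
After event 0: A_seq=5091 A_ack=0 B_seq=0 B_ack=5091
After event 1: A_seq=5091 A_ack=67 B_seq=67 B_ack=5091
After event 2: A_seq=5125 A_ack=67 B_seq=67 B_ack=5091
After event 3: A_seq=5142 A_ack=67 B_seq=67 B_ack=5091
After event 4: A_seq=5281 A_ack=67 B_seq=67 B_ack=5091

5281 67 67 5091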